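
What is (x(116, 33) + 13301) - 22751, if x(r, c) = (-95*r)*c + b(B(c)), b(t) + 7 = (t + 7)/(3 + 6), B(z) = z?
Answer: -3358013/9 ≈ -3.7311e+5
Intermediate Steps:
b(t) = -56/9 + t/9 (b(t) = -7 + (t + 7)/(3 + 6) = -7 + (7 + t)/9 = -7 + (7 + t)*(⅑) = -7 + (7/9 + t/9) = -56/9 + t/9)
x(r, c) = -56/9 + c/9 - 95*c*r (x(r, c) = (-95*r)*c + (-56/9 + c/9) = -95*c*r + (-56/9 + c/9) = -56/9 + c/9 - 95*c*r)
(x(116, 33) + 13301) - 22751 = ((-56/9 + (⅑)*33 - 95*33*116) + 13301) - 22751 = ((-56/9 + 11/3 - 363660) + 13301) - 22751 = (-3272963/9 + 13301) - 22751 = -3153254/9 - 22751 = -3358013/9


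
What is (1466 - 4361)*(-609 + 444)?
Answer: 477675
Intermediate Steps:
(1466 - 4361)*(-609 + 444) = -2895*(-165) = 477675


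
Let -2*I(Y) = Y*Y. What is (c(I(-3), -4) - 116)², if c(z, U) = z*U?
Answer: 9604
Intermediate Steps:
I(Y) = -Y²/2 (I(Y) = -Y*Y/2 = -Y²/2)
c(z, U) = U*z
(c(I(-3), -4) - 116)² = (-(-2)*(-3)² - 116)² = (-(-2)*9 - 116)² = (-4*(-9/2) - 116)² = (18 - 116)² = (-98)² = 9604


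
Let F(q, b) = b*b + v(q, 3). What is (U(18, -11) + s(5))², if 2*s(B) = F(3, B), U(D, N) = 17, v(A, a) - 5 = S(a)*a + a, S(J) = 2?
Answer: 5329/4 ≈ 1332.3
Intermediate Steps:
v(A, a) = 5 + 3*a (v(A, a) = 5 + (2*a + a) = 5 + 3*a)
F(q, b) = 14 + b² (F(q, b) = b*b + (5 + 3*3) = b² + (5 + 9) = b² + 14 = 14 + b²)
s(B) = 7 + B²/2 (s(B) = (14 + B²)/2 = 7 + B²/2)
(U(18, -11) + s(5))² = (17 + (7 + (½)*5²))² = (17 + (7 + (½)*25))² = (17 + (7 + 25/2))² = (17 + 39/2)² = (73/2)² = 5329/4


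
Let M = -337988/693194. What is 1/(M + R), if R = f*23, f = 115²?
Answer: 346597/105425973481 ≈ 3.2876e-6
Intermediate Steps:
f = 13225
M = -168994/346597 (M = -337988*1/693194 = -168994/346597 ≈ -0.48758)
R = 304175 (R = 13225*23 = 304175)
1/(M + R) = 1/(-168994/346597 + 304175) = 1/(105425973481/346597) = 346597/105425973481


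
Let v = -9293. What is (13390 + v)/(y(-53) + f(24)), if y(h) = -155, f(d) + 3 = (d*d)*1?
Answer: 4097/418 ≈ 9.8014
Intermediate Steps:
f(d) = -3 + d² (f(d) = -3 + (d*d)*1 = -3 + d²*1 = -3 + d²)
(13390 + v)/(y(-53) + f(24)) = (13390 - 9293)/(-155 + (-3 + 24²)) = 4097/(-155 + (-3 + 576)) = 4097/(-155 + 573) = 4097/418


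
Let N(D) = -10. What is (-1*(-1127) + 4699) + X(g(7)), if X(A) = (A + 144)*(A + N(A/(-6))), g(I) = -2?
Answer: 4122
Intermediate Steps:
X(A) = (-10 + A)*(144 + A) (X(A) = (A + 144)*(A - 10) = (144 + A)*(-10 + A) = (-10 + A)*(144 + A))
(-1*(-1127) + 4699) + X(g(7)) = (-1*(-1127) + 4699) + (-1440 + (-2)² + 134*(-2)) = (1127 + 4699) + (-1440 + 4 - 268) = 5826 - 1704 = 4122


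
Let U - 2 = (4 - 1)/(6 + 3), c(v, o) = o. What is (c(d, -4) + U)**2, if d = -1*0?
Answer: 25/9 ≈ 2.7778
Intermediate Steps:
d = 0
U = 7/3 (U = 2 + (4 - 1)/(6 + 3) = 2 + 3/9 = 2 + 3*(1/9) = 2 + 1/3 = 7/3 ≈ 2.3333)
(c(d, -4) + U)**2 = (-4 + 7/3)**2 = (-5/3)**2 = 25/9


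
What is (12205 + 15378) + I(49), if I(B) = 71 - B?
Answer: 27605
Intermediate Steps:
(12205 + 15378) + I(49) = (12205 + 15378) + (71 - 1*49) = 27583 + (71 - 49) = 27583 + 22 = 27605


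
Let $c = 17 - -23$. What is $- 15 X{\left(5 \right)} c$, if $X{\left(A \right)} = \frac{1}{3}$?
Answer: $-200$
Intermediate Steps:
$X{\left(A \right)} = \frac{1}{3}$
$c = 40$ ($c = 17 + 23 = 40$)
$- 15 X{\left(5 \right)} c = \left(-15\right) \frac{1}{3} \cdot 40 = \left(-5\right) 40 = -200$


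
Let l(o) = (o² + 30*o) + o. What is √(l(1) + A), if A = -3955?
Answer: I*√3923 ≈ 62.634*I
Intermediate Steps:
l(o) = o² + 31*o
√(l(1) + A) = √(1*(31 + 1) - 3955) = √(1*32 - 3955) = √(32 - 3955) = √(-3923) = I*√3923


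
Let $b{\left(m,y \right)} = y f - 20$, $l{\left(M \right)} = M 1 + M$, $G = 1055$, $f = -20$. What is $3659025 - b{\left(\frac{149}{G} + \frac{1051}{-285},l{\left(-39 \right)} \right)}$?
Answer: $3657485$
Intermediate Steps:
$l{\left(M \right)} = 2 M$ ($l{\left(M \right)} = M + M = 2 M$)
$b{\left(m,y \right)} = -20 - 20 y$ ($b{\left(m,y \right)} = y \left(-20\right) - 20 = - 20 y - 20 = -20 - 20 y$)
$3659025 - b{\left(\frac{149}{G} + \frac{1051}{-285},l{\left(-39 \right)} \right)} = 3659025 - \left(-20 - 20 \cdot 2 \left(-39\right)\right) = 3659025 - \left(-20 - -1560\right) = 3659025 - \left(-20 + 1560\right) = 3659025 - 1540 = 3657485$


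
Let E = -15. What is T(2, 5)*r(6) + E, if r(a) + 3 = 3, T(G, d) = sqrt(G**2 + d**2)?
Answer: -15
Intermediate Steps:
r(a) = 0 (r(a) = -3 + 3 = 0)
T(2, 5)*r(6) + E = sqrt(2**2 + 5**2)*0 - 15 = sqrt(4 + 25)*0 - 15 = sqrt(29)*0 - 15 = 0 - 15 = -15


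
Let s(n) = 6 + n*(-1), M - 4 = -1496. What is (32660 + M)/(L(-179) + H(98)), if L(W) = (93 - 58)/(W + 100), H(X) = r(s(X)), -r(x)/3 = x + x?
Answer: 2462272/43573 ≈ 56.509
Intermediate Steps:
M = -1492 (M = 4 - 1496 = -1492)
s(n) = 6 - n
r(x) = -6*x (r(x) = -3*(x + x) = -6*x)
H(X) = -36 + 6*X (H(X) = -6*(6 - X) = -36 + 6*X)
L(W) = 35/(100 + W)
(32660 + M)/(L(-179) + H(98)) = (32660 - 1492)/(35/(100 - 179) + (-36 + 6*98)) = 31168/(35/(-79) + (-36 + 588)) = 31168/(35*(-1/79) + 552) = 31168/(-35/79 + 552) = 31168/(43573/79) = 31168*(79/43573) = 2462272/43573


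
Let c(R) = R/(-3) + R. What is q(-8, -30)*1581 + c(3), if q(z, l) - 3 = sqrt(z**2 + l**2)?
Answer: 4745 + 3162*sqrt(241) ≈ 53832.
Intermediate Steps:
q(z, l) = 3 + sqrt(l**2 + z**2) (q(z, l) = 3 + sqrt(z**2 + l**2) = 3 + sqrt(l**2 + z**2))
c(R) = 2*R/3 (c(R) = -R/3 + R = 2*R/3)
q(-8, -30)*1581 + c(3) = (3 + sqrt((-30)**2 + (-8)**2))*1581 + (2/3)*3 = (3 + sqrt(900 + 64))*1581 + 2 = (3 + sqrt(964))*1581 + 2 = (3 + 2*sqrt(241))*1581 + 2 = (4743 + 3162*sqrt(241)) + 2 = 4745 + 3162*sqrt(241)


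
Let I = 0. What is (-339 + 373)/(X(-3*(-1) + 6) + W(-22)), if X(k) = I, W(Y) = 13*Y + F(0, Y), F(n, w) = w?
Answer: -17/154 ≈ -0.11039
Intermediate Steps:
W(Y) = 14*Y (W(Y) = 13*Y + Y = 14*Y)
X(k) = 0
(-339 + 373)/(X(-3*(-1) + 6) + W(-22)) = (-339 + 373)/(0 + 14*(-22)) = 34/(0 - 308) = 34/(-308) = 34*(-1/308) = -17/154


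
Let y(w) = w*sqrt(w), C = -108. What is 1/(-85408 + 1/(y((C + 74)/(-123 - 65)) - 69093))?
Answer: -42331165505088414167/3615420184071260657649871 + 799*sqrt(1598)/14461680736285042630599484 ≈ -1.1709e-5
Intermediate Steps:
y(w) = w**(3/2)
1/(-85408 + 1/(y((C + 74)/(-123 - 65)) - 69093)) = 1/(-85408 + 1/(((-108 + 74)/(-123 - 65))**(3/2) - 69093)) = 1/(-85408 + 1/((-34/(-188))**(3/2) - 69093)) = 1/(-85408 + 1/((-34*(-1/188))**(3/2) - 69093)) = 1/(-85408 + 1/((17/94)**(3/2) - 69093)) = 1/(-85408 + 1/(17*sqrt(1598)/8836 - 69093)) = 1/(-85408 + 1/(-69093 + 17*sqrt(1598)/8836))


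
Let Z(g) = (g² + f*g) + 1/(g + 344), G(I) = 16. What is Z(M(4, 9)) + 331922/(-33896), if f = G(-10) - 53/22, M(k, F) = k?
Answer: 491233177/8109618 ≈ 60.574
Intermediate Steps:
f = 299/22 (f = 16 - 53/22 = 299/22 ≈ 13.591)
Z(g) = g² + 1/(344 + g) + 299*g/22 (Z(g) = (g² + 299*g/22) + 1/(g + 344) = (g² + 299*g/22) + 1/(344 + g) = g² + 1/(344 + g) + 299*g/22)
Z(M(4, 9)) + 331922/(-33896) = (22 + 22*4³ + 7867*4² + 102856*4)/(22*(344 + 4)) + 331922/(-33896) = (1/22)*(22 + 22*64 + 7867*16 + 411424)/348 + 331922*(-1/33896) = (1/22)*(1/348)*(22 + 1408 + 125872 + 411424) - 165961/16948 = (1/22)*(1/348)*538726 - 165961/16948 = 269363/3828 - 165961/16948 = 491233177/8109618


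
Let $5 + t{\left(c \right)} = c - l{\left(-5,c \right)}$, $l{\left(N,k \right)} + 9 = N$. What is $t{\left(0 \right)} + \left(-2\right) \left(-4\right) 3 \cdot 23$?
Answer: $561$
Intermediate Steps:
$l{\left(N,k \right)} = -9 + N$
$t{\left(c \right)} = 9 + c$ ($t{\left(c \right)} = -5 + \left(c - \left(-9 - 5\right)\right) = -5 + \left(c - -14\right) = -5 + \left(c + 14\right) = -5 + \left(14 + c\right) = 9 + c$)
$t{\left(0 \right)} + \left(-2\right) \left(-4\right) 3 \cdot 23 = \left(9 + 0\right) + \left(-2\right) \left(-4\right) 3 \cdot 23 = 9 + 8 \cdot 3 \cdot 23 = 9 + 24 \cdot 23 = 9 + 552 = 561$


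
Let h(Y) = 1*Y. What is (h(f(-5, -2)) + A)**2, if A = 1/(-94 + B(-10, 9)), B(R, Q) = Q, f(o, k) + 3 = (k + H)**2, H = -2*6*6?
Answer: 216414761616/7225 ≈ 2.9954e+7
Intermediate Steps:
H = -72 (H = -12*6 = -72)
f(o, k) = -3 + (-72 + k)**2 (f(o, k) = -3 + (k - 72)**2 = -3 + (-72 + k)**2)
h(Y) = Y
A = -1/85 (A = 1/(-94 + 9) = 1/(-85) = -1/85 ≈ -0.011765)
(h(f(-5, -2)) + A)**2 = ((-3 + (-72 - 2)**2) - 1/85)**2 = ((-3 + (-74)**2) - 1/85)**2 = ((-3 + 5476) - 1/85)**2 = (5473 - 1/85)**2 = (465204/85)**2 = 216414761616/7225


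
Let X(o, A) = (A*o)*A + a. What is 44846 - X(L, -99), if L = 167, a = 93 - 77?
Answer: -1591937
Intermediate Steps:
a = 16
X(o, A) = 16 + o*A² (X(o, A) = (A*o)*A + 16 = o*A² + 16 = 16 + o*A²)
44846 - X(L, -99) = 44846 - (16 + 167*(-99)²) = 44846 - (16 + 167*9801) = 44846 - (16 + 1636767) = 44846 - 1*1636783 = 44846 - 1636783 = -1591937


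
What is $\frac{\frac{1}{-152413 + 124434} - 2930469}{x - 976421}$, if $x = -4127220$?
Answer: $\frac{81991592152}{142794771539} \approx 0.57419$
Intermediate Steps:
$\frac{\frac{1}{-152413 + 124434} - 2930469}{x - 976421} = \frac{\frac{1}{-152413 + 124434} - 2930469}{-4127220 - 976421} = \frac{\frac{1}{-27979} - 2930469}{-5103641} = \left(- \frac{1}{27979} - 2930469\right) \left(- \frac{1}{5103641}\right) = \left(- \frac{81991592152}{27979}\right) \left(- \frac{1}{5103641}\right) = \frac{81991592152}{142794771539}$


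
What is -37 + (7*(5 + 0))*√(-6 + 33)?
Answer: -37 + 105*√3 ≈ 144.87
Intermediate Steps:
-37 + (7*(5 + 0))*√(-6 + 33) = -37 + (7*5)*√27 = -37 + 35*(3*√3) = -37 + 105*√3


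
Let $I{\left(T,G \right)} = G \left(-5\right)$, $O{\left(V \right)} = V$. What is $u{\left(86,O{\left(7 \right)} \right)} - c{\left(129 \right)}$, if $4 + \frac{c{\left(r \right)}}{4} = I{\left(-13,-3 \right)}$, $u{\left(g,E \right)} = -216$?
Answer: $-260$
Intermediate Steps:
$I{\left(T,G \right)} = - 5 G$
$c{\left(r \right)} = 44$ ($c{\left(r \right)} = -16 + 4 \left(\left(-5\right) \left(-3\right)\right) = -16 + 4 \cdot 15 = -16 + 60 = 44$)
$u{\left(86,O{\left(7 \right)} \right)} - c{\left(129 \right)} = -216 - 44 = -260$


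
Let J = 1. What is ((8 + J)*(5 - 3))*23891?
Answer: 430038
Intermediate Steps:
((8 + J)*(5 - 3))*23891 = ((8 + 1)*(5 - 3))*23891 = (9*2)*23891 = 18*23891 = 430038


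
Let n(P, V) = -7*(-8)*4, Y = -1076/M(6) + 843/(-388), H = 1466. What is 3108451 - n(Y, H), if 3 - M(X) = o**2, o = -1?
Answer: 3108227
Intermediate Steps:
M(X) = 2 (M(X) = 3 - 1*(-1)**2 = 3 - 1*1 = 3 - 1 = 2)
Y = -209587/388 (Y = -1076/2 + 843/(-388) = -1076*1/2 + 843*(-1/388) = -538 - 843/388 = -209587/388 ≈ -540.17)
n(P, V) = 224 (n(P, V) = 56*4 = 224)
3108451 - n(Y, H) = 3108451 - 1*224 = 3108451 - 224 = 3108227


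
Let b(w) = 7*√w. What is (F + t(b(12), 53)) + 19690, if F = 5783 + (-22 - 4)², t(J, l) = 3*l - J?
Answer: 26308 - 14*√3 ≈ 26284.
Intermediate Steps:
t(J, l) = -J + 3*l
F = 6459 (F = 5783 + (-26)² = 5783 + 676 = 6459)
(F + t(b(12), 53)) + 19690 = (6459 + (-7*√12 + 3*53)) + 19690 = (6459 + (-7*2*√3 + 159)) + 19690 = (6459 + (-14*√3 + 159)) + 19690 = (6459 + (159 - 14*√3)) + 19690 = (6618 - 14*√3) + 19690 = 26308 - 14*√3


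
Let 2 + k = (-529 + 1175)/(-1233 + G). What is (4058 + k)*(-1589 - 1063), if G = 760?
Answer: -5086116984/473 ≈ -1.0753e+7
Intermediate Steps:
k = -1592/473 (k = -2 + (-529 + 1175)/(-1233 + 760) = -2 + 646/(-473) = -2 + 646*(-1/473) = -2 - 646/473 = -1592/473 ≈ -3.3657)
(4058 + k)*(-1589 - 1063) = (4058 - 1592/473)*(-1589 - 1063) = (1917842/473)*(-2652) = -5086116984/473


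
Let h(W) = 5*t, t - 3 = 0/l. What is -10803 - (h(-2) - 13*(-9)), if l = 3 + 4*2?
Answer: -10935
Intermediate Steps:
l = 11 (l = 3 + 8 = 11)
t = 3 (t = 3 + 0/11 = 3 + 0*(1/11) = 3 + 0 = 3)
h(W) = 15 (h(W) = 5*3 = 15)
-10803 - (h(-2) - 13*(-9)) = -10803 - (15 - 13*(-9)) = -10803 - (15 + 117) = -10803 - 1*132 = -10803 - 132 = -10935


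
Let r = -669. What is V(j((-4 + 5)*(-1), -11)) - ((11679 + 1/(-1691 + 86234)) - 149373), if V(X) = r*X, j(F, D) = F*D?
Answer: 11018911904/84543 ≈ 1.3034e+5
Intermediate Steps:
j(F, D) = D*F
V(X) = -669*X
V(j((-4 + 5)*(-1), -11)) - ((11679 + 1/(-1691 + 86234)) - 149373) = -(-7359)*(-4 + 5)*(-1) - ((11679 + 1/(-1691 + 86234)) - 149373) = -(-7359)*1*(-1) - ((11679 + 1/84543) - 149373) = -(-7359)*(-1) - ((11679 + 1/84543) - 149373) = -669*11 - (987377698/84543 - 149373) = -7359 - 1*(-11641063841/84543) = -7359 + 11641063841/84543 = 11018911904/84543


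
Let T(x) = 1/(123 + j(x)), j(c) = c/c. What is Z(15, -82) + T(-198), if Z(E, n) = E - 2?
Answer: 1613/124 ≈ 13.008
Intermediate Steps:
Z(E, n) = -2 + E
j(c) = 1
T(x) = 1/124 (T(x) = 1/(123 + 1) = 1/124)
Z(15, -82) + T(-198) = (-2 + 15) + 1/124 = 13 + 1/124 = 1613/124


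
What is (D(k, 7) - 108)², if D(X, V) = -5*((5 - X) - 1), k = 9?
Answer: 6889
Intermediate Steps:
D(X, V) = -20 + 5*X (D(X, V) = -5*(4 - X) = -20 + 5*X)
(D(k, 7) - 108)² = ((-20 + 5*9) - 108)² = ((-20 + 45) - 108)² = (25 - 108)² = (-83)² = 6889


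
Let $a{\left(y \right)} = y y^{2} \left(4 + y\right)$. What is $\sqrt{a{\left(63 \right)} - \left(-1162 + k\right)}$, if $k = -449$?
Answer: $6 \sqrt{465410} \approx 4093.3$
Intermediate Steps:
$a{\left(y \right)} = y^{3} \left(4 + y\right)$
$\sqrt{a{\left(63 \right)} - \left(-1162 + k\right)} = \sqrt{63^{3} \left(4 + 63\right) + \left(1162 - -449\right)} = \sqrt{250047 \cdot 67 + \left(1162 + 449\right)} = \sqrt{16753149 + 1611} = \sqrt{16754760} = 6 \sqrt{465410}$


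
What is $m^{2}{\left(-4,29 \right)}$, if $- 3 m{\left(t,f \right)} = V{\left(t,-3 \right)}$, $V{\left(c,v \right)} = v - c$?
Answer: $\frac{1}{9} \approx 0.11111$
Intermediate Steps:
$m{\left(t,f \right)} = 1 + \frac{t}{3}$ ($m{\left(t,f \right)} = - \frac{-3 - t}{3} = 1 + \frac{t}{3}$)
$m^{2}{\left(-4,29 \right)} = \left(1 + \frac{1}{3} \left(-4\right)\right)^{2} = \left(1 - \frac{4}{3}\right)^{2} = \left(- \frac{1}{3}\right)^{2} = \frac{1}{9}$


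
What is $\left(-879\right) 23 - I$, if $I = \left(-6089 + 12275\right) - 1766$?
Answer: $-24637$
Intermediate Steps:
$I = 4420$ ($I = 6186 - 1766 = 4420$)
$\left(-879\right) 23 - I = \left(-879\right) 23 - 4420 = -20217 - 4420 = -24637$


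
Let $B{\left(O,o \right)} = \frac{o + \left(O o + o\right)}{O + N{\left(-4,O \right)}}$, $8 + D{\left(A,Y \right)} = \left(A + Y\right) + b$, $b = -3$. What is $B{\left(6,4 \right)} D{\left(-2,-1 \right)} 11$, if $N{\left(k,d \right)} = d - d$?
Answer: $- \frac{2464}{3} \approx -821.33$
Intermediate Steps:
$N{\left(k,d \right)} = 0$
$D{\left(A,Y \right)} = -11 + A + Y$ ($D{\left(A,Y \right)} = -8 - \left(3 - A - Y\right) = -8 + \left(-3 + A + Y\right) = -11 + A + Y$)
$B{\left(O,o \right)} = \frac{2 o + O o}{O}$ ($B{\left(O,o \right)} = \frac{o + \left(O o + o\right)}{O + 0} = \frac{o + \left(o + O o\right)}{O} = \frac{2 o + O o}{O}$)
$B{\left(6,4 \right)} D{\left(-2,-1 \right)} 11 = \frac{4 \left(2 + 6\right)}{6} \left(-11 - 2 - 1\right) 11 = 4 \cdot \frac{1}{6} \cdot 8 \left(-14\right) 11 = \frac{16}{3} \left(-14\right) 11 = \left(- \frac{224}{3}\right) 11 = - \frac{2464}{3}$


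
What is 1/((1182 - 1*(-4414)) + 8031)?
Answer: 1/13627 ≈ 7.3384e-5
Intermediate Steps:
1/((1182 - 1*(-4414)) + 8031) = 1/((1182 + 4414) + 8031) = 1/(5596 + 8031) = 1/13627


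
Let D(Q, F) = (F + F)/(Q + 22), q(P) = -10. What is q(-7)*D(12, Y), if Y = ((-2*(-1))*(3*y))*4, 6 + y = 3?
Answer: 720/17 ≈ 42.353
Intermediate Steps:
y = -3 (y = -6 + 3 = -3)
Y = -72 (Y = ((-2*(-1))*(3*(-3)))*4 = (2*(-9))*4 = -18*4 = -72)
D(Q, F) = 2*F/(22 + Q) (D(Q, F) = (2*F)/(22 + Q) = 2*F/(22 + Q))
q(-7)*D(12, Y) = -20*(-72)/(22 + 12) = -20*(-72)/34 = -10*(-72/17) = 720/17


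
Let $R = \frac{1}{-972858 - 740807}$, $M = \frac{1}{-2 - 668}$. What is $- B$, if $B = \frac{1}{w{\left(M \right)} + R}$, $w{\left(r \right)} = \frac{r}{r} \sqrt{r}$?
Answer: $\frac{229631110}{587329546579} + \frac{587329546445 i \sqrt{670}}{587329546579} \approx 0.00039097 + 25.884 i$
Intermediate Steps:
$M = - \frac{1}{670}$ ($M = \frac{1}{-670} = - \frac{1}{670} \approx -0.0014925$)
$w{\left(r \right)} = \sqrt{r}$ ($w{\left(r \right)} = 1 \sqrt{r} = \sqrt{r}$)
$R = - \frac{1}{1713665}$ ($R = \frac{1}{-1713665} = - \frac{1}{1713665} \approx -5.8354 \cdot 10^{-7}$)
$B = \frac{1}{- \frac{1}{1713665} + \frac{i \sqrt{670}}{670}}$ ($B = \frac{1}{\sqrt{- \frac{1}{670}} - \frac{1}{1713665}} = \frac{1}{\frac{i \sqrt{670}}{670} - \frac{1}{1713665}} = \frac{1}{- \frac{1}{1713665} + \frac{i \sqrt{670}}{670}} \approx -0.0004 - 25.884 i$)
$- B = - (- \frac{229631110}{587329546579} - \frac{587329546445 i \sqrt{670}}{587329546579}) = \frac{229631110}{587329546579} + \frac{587329546445 i \sqrt{670}}{587329546579}$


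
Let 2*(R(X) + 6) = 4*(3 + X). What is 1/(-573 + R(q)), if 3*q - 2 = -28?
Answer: -3/1771 ≈ -0.0016940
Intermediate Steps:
q = -26/3 (q = ⅔ + (⅓)*(-28) = ⅔ - 28/3 = -26/3 ≈ -8.6667)
R(X) = 2*X (R(X) = -6 + (4*(3 + X))/2 = -6 + (12 + 4*X)/2 = -6 + (6 + 2*X) = 2*X)
1/(-573 + R(q)) = 1/(-573 + 2*(-26/3)) = 1/(-573 - 52/3) = 1/(-1771/3) = -3/1771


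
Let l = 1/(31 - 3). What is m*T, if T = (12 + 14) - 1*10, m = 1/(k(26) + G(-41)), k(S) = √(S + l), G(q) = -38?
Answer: -17024/39703 - 864*√7/39703 ≈ -0.48636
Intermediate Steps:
l = 1/28 ≈ 0.035714
k(S) = √(1/28 + S) (k(S) = √(S + 1/28) = √(1/28 + S))
m = 1/(-38 + 27*√7/14) (m = 1/(√(7 + 196*26)/14 - 38) = 1/(√(7 + 5096)/14 - 38) = 1/(√5103/14 - 38) = 1/((27*√7)/14 - 38) = 1/(27*√7/14 - 38) = 1/(-38 + 27*√7/14) ≈ -0.030397)
T = 16 (T = 26 - 10 = 16)
m*T = (-1064/39703 - 54*√7/39703)*16 = -17024/39703 - 864*√7/39703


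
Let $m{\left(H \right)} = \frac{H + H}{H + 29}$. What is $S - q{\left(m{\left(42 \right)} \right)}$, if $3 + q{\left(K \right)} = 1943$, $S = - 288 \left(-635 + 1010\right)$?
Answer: $-109940$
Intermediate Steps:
$S = -108000$ ($S = \left(-288\right) 375 = -108000$)
$m{\left(H \right)} = \frac{2 H}{29 + H}$
$q{\left(K \right)} = 1940$ ($q{\left(K \right)} = -3 + 1943 = 1940$)
$S - q{\left(m{\left(42 \right)} \right)} = -108000 - 1940 = -109940$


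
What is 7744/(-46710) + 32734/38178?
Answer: 11419951/16511985 ≈ 0.69162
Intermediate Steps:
7744/(-46710) + 32734/38178 = 7744*(-1/46710) + 32734*(1/38178) = -3872/23355 + 16367/19089 = 11419951/16511985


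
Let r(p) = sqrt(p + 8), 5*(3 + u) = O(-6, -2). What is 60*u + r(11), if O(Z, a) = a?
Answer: -204 + sqrt(19) ≈ -199.64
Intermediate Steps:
u = -17/5 (u = -3 + (1/5)*(-2) = -3 - 2/5 = -17/5 ≈ -3.4000)
r(p) = sqrt(8 + p)
60*u + r(11) = 60*(-17/5) + sqrt(8 + 11) = -204 + sqrt(19)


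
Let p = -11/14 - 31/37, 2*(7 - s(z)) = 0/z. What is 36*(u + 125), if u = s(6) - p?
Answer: 1245906/259 ≈ 4810.4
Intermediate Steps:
s(z) = 7 (s(z) = 7 - 0/z = 7 - ½*0 = 7 + 0 = 7)
p = -841/518 (p = -11*1/14 - 31*1/37 = -11/14 - 31/37 = -841/518 ≈ -1.6236)
u = 4467/518 (u = 7 - 1*(-841/518) = 7 + 841/518 = 4467/518 ≈ 8.6236)
36*(u + 125) = 36*(4467/518 + 125) = 36*(69217/518) = 1245906/259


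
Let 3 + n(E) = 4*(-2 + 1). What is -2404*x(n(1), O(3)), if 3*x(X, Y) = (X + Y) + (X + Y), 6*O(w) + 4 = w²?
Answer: 88948/9 ≈ 9883.1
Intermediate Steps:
O(w) = -⅔ + w²/6
n(E) = -7 (n(E) = -3 + 4*(-2 + 1) = -3 + 4*(-1) = -3 - 4 = -7)
x(X, Y) = 2*X/3 + 2*Y/3 (x(X, Y) = ((X + Y) + (X + Y))/3 = (2*X + 2*Y)/3 = 2*X/3 + 2*Y/3)
-2404*x(n(1), O(3)) = -2404*((⅔)*(-7) + 2*(-⅔ + (⅙)*3²)/3) = -2404*(-14/3 + 2*(-⅔ + (⅙)*9)/3) = -2404*(-14/3 + 2*(-⅔ + 3/2)/3) = -2404*(-14/3 + (⅔)*(⅚)) = -2404*(-14/3 + 5/9) = -2404*(-37/9) = 88948/9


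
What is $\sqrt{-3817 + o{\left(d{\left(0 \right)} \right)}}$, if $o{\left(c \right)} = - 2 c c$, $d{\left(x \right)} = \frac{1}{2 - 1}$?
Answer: $i \sqrt{3819} \approx 61.798 i$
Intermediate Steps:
$d{\left(x \right)} = 1$ ($d{\left(x \right)} = 1^{-1} = 1$)
$o{\left(c \right)} = - 2 c^{2}$
$\sqrt{-3817 + o{\left(d{\left(0 \right)} \right)}} = \sqrt{-3817 - 2 \cdot 1^{2}} = \sqrt{-3817 - 2} = \sqrt{-3819} = i \sqrt{3819}$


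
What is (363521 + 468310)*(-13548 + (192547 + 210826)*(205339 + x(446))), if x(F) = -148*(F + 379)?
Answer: 27929850126947769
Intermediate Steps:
x(F) = -56092 - 148*F (x(F) = -148*(379 + F) = -56092 - 148*F)
(363521 + 468310)*(-13548 + (192547 + 210826)*(205339 + x(446))) = (363521 + 468310)*(-13548 + (192547 + 210826)*(205339 + (-56092 - 148*446))) = 831831*(-13548 + 403373*(205339 + (-56092 - 66008))) = 831831*(-13548 + 403373*(205339 - 122100)) = 831831*(-13548 + 403373*83239) = 831831*(-13548 + 33576365147) = 831831*33576351599 = 27929850126947769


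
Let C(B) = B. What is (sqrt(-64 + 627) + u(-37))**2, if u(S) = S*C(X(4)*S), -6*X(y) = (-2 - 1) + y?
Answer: 1894429/36 - 1369*sqrt(563)/3 ≈ 41795.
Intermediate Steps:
X(y) = 1/2 - y/6 (X(y) = -((-2 - 1) + y)/6 = -(-3 + y)/6 = 1/2 - y/6)
u(S) = -S**2/6 (u(S) = S*((1/2 - 1/6*4)*S) = S*((1/2 - 2/3)*S) = S*(-S/6) = -S**2/6)
(sqrt(-64 + 627) + u(-37))**2 = (sqrt(-64 + 627) - 1/6*(-37)**2)**2 = (sqrt(563) - 1/6*1369)**2 = (sqrt(563) - 1369/6)**2 = (-1369/6 + sqrt(563))**2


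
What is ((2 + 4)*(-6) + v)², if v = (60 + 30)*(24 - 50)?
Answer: 5645376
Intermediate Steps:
v = -2340 (v = 90*(-26) = -2340)
((2 + 4)*(-6) + v)² = ((2 + 4)*(-6) - 2340)² = (6*(-6) - 2340)² = (-36 - 2340)² = (-2376)² = 5645376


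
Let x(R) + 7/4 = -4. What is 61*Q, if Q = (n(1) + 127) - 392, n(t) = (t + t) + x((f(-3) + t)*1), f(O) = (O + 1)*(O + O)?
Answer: -65575/4 ≈ -16394.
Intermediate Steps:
f(O) = 2*O*(1 + O) (f(O) = (1 + O)*(2*O) = 2*O*(1 + O))
x(R) = -23/4 (x(R) = -7/4 - 4 = -23/4)
n(t) = -23/4 + 2*t (n(t) = (t + t) - 23/4 = 2*t - 23/4 = -23/4 + 2*t)
Q = -1075/4 (Q = ((-23/4 + 2*1) + 127) - 392 = ((-23/4 + 2) + 127) - 392 = (-15/4 + 127) - 392 = 493/4 - 392 = -1075/4 ≈ -268.75)
61*Q = 61*(-1075/4) = -65575/4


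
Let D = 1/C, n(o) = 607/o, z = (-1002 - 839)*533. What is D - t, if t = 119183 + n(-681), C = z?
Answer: -79641452939729/668233293 ≈ -1.1918e+5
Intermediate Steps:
z = -981253 (z = -1841*533 = -981253)
C = -981253
t = 81163016/681 (t = 119183 + 607/(-681) = 119183 + 607*(-1/681) = 119183 - 607/681 = 81163016/681 ≈ 1.1918e+5)
D = -1/981253 (D = 1/(-981253) = -1/981253 ≈ -1.0191e-6)
D - t = -1/981253 - 1*81163016/681 = -1/981253 - 81163016/681 = -79641452939729/668233293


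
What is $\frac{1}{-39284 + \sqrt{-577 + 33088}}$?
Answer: $- \frac{39284}{1543200145} - \frac{\sqrt{32511}}{1543200145} \approx -2.5573 \cdot 10^{-5}$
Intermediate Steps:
$\frac{1}{-39284 + \sqrt{-577 + 33088}} = \frac{1}{-39284 + \sqrt{32511}}$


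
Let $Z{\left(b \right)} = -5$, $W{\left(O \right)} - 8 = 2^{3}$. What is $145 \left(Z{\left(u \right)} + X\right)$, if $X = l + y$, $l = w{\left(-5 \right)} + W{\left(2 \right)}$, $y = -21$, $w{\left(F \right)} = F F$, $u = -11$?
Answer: $2175$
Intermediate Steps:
$W{\left(O \right)} = 16$ ($W{\left(O \right)} = 8 + 2^{3} = 8 + 8 = 16$)
$w{\left(F \right)} = F^{2}$
$l = 41$ ($l = \left(-5\right)^{2} + 16 = 25 + 16 = 41$)
$X = 20$ ($X = 41 - 21 = 20$)
$145 \left(Z{\left(u \right)} + X\right) = 145 \left(-5 + 20\right) = 145 \cdot 15 = 2175$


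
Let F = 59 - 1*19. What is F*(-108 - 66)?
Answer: -6960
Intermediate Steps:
F = 40 (F = 59 - 19 = 40)
F*(-108 - 66) = 40*(-108 - 66) = 40*(-174) = -6960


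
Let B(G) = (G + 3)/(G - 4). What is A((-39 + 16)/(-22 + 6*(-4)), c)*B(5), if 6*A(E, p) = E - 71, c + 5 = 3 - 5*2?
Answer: -94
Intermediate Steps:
c = -12 (c = -5 + (3 - 5*2) = -5 + (3 - 10) = -5 - 7 = -12)
B(G) = (3 + G)/(-4 + G)
A(E, p) = -71/6 + E/6 (A(E, p) = (E - 71)/6 = (-71 + E)/6 = -71/6 + E/6)
A((-39 + 16)/(-22 + 6*(-4)), c)*B(5) = (-71/6 + ((-39 + 16)/(-22 + 6*(-4)))/6)*((3 + 5)/(-4 + 5)) = (-71/6 + (-23/(-22 - 24))/6)*(8/1) = (-71/6 + (-23/(-46))/6)*(1*8) = (-71/6 + (-23*(-1/46))/6)*8 = (-71/6 + (⅙)*(½))*8 = (-71/6 + 1/12)*8 = -47/4*8 = -94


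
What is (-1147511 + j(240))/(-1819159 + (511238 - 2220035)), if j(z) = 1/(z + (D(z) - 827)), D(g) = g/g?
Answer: 672441447/2067382216 ≈ 0.32526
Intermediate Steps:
D(g) = 1
j(z) = 1/(-826 + z) (j(z) = 1/(z + (1 - 827)) = 1/(z - 826) = 1/(-826 + z))
(-1147511 + j(240))/(-1819159 + (511238 - 2220035)) = (-1147511 + 1/(-826 + 240))/(-1819159 + (511238 - 2220035)) = (-1147511 + 1/(-586))/(-1819159 - 1708797) = (-1147511 - 1/586)/(-3527956) = -672441447/586*(-1/3527956) = 672441447/2067382216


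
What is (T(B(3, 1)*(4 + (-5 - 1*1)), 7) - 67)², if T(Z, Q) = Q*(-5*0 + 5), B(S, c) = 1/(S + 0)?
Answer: 1024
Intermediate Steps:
B(S, c) = 1/S
T(Z, Q) = 5*Q (T(Z, Q) = Q*(0 + 5) = Q*5 = 5*Q)
(T(B(3, 1)*(4 + (-5 - 1*1)), 7) - 67)² = (5*7 - 67)² = (35 - 67)² = (-32)² = 1024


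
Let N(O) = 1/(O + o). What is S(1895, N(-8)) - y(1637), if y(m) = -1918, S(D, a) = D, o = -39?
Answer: 3813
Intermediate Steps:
N(O) = 1/(-39 + O) (N(O) = 1/(O - 39) = 1/(-39 + O))
S(1895, N(-8)) - y(1637) = 1895 - 1*(-1918) = 1895 + 1918 = 3813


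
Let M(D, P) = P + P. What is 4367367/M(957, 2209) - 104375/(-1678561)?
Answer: 7331353047637/7415882498 ≈ 988.60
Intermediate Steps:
M(D, P) = 2*P
4367367/M(957, 2209) - 104375/(-1678561) = 4367367/((2*2209)) - 104375/(-1678561) = 4367367/4418 - 104375*(-1/1678561) = 4367367*(1/4418) + 104375/1678561 = 4367367/4418 + 104375/1678561 = 7331353047637/7415882498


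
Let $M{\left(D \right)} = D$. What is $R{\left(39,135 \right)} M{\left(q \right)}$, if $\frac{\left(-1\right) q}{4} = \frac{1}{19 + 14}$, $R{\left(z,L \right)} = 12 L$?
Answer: $- \frac{2160}{11} \approx -196.36$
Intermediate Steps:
$q = - \frac{4}{33}$ ($q = - \frac{4}{19 + 14} = - \frac{4}{33} \approx -0.12121$)
$R{\left(39,135 \right)} M{\left(q \right)} = 12 \cdot 135 \left(- \frac{4}{33}\right) = 1620 \left(- \frac{4}{33}\right) = - \frac{2160}{11}$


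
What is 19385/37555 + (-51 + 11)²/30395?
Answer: 25971803/45659369 ≈ 0.56882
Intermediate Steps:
19385/37555 + (-51 + 11)²/30395 = 19385*(1/37555) + (-40)²*(1/30395) = 3877/7511 + 1600*(1/30395) = 3877/7511 + 320/6079 = 25971803/45659369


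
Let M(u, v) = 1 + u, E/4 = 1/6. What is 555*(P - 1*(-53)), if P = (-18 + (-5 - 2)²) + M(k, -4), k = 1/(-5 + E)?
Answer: 611610/13 ≈ 47047.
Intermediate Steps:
E = ⅔ (E = 4/6 = 4*(⅙) = ⅔ ≈ 0.66667)
k = -3/13 (k = 1/(-5 + ⅔) = 1/(-13/3) = -3/13 ≈ -0.23077)
P = 413/13 (P = (-18 + (-5 - 2)²) + (1 - 3/13) = (-18 + (-7)²) + 10/13 = (-18 + 49) + 10/13 = 31 + 10/13 = 413/13 ≈ 31.769)
555*(P - 1*(-53)) = 555*(413/13 - 1*(-53)) = 555*(413/13 + 53) = 555*(1102/13) = 611610/13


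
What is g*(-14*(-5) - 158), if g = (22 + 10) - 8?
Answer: -2112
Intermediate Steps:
g = 24 (g = 32 - 8 = 24)
g*(-14*(-5) - 158) = 24*(-14*(-5) - 158) = 24*(70 - 158) = 24*(-88) = -2112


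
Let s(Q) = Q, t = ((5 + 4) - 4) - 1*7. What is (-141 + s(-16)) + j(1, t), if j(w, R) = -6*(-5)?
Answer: -127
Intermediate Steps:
t = -2 (t = (9 - 4) - 7 = 5 - 7 = -2)
j(w, R) = 30
(-141 + s(-16)) + j(1, t) = (-141 - 16) + 30 = -157 + 30 = -127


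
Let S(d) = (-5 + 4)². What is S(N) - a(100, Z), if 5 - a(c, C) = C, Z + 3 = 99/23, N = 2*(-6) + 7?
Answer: -62/23 ≈ -2.6957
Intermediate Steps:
N = -5 (N = -12 + 7 = -5)
Z = 30/23 (Z = -3 + 99/23 = 30/23 ≈ 1.3043)
a(c, C) = 5 - C
S(d) = 1 (S(d) = (-1)² = 1)
S(N) - a(100, Z) = 1 - (5 - 1*30/23) = 1 - (5 - 30/23) = 1 - 1*85/23 = 1 - 85/23 = -62/23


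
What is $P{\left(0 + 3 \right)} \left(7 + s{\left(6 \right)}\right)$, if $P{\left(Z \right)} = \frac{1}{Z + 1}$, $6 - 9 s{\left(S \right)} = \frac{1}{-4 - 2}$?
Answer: $\frac{415}{216} \approx 1.9213$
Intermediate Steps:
$s{\left(S \right)} = \frac{37}{54}$ ($s{\left(S \right)} = \frac{2}{3} - \frac{1}{9 \left(-4 - 2\right)} = \frac{2}{3} - \frac{1}{9 \left(-6\right)} = \frac{2}{3} - - \frac{1}{54} = \frac{2}{3} + \frac{1}{54} = \frac{37}{54}$)
$P{\left(Z \right)} = \frac{1}{1 + Z}$
$P{\left(0 + 3 \right)} \left(7 + s{\left(6 \right)}\right) = \frac{7 + \frac{37}{54}}{1 + \left(0 + 3\right)} = \frac{1}{1 + 3} \cdot \frac{415}{54} = \frac{1}{4} \cdot \frac{415}{54} = \frac{415}{216}$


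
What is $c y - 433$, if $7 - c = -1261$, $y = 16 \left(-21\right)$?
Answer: $-426481$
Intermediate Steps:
$y = -336$
$c = 1268$ ($c = 7 - -1261 = 7 + 1261 = 1268$)
$c y - 433 = 1268 \left(-336\right) - 433 = -426048 - 433 = -426481$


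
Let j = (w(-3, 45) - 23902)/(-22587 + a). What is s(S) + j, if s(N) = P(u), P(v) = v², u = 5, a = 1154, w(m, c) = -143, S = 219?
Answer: 559870/21433 ≈ 26.122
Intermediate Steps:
s(N) = 25 (s(N) = 5² = 25)
j = 24045/21433 (j = (-143 - 23902)/(-22587 + 1154) = -24045/(-21433) = -24045*(-1/21433) = 24045/21433 ≈ 1.1219)
s(S) + j = 25 + 24045/21433 = 559870/21433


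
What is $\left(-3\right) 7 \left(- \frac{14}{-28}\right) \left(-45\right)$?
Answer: $\frac{945}{2} \approx 472.5$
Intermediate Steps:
$\left(-3\right) 7 \left(- \frac{14}{-28}\right) \left(-45\right) = - 21 \left(\left(-14\right) \left(- \frac{1}{28}\right)\right) \left(-45\right) = \left(-21\right) \frac{1}{2} \left(-45\right) = \left(- \frac{21}{2}\right) \left(-45\right) = \frac{945}{2}$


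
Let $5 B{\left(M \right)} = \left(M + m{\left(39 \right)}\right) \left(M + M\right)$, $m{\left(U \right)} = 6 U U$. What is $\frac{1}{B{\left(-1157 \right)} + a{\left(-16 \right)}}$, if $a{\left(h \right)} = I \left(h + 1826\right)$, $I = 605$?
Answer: $- \frac{5}{12965016} \approx -3.8565 \cdot 10^{-7}$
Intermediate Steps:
$m{\left(U \right)} = 6 U^{2}$
$B{\left(M \right)} = \frac{2 M \left(9126 + M\right)}{5}$ ($B{\left(M \right)} = \frac{\left(M + 6 \cdot 39^{2}\right) \left(M + M\right)}{5} = \frac{\left(M + 6 \cdot 1521\right) 2 M}{5} = \frac{\left(M + 9126\right) 2 M}{5} = \frac{\left(9126 + M\right) 2 M}{5} = \frac{2 M \left(9126 + M\right)}{5}$)
$a{\left(h \right)} = 1104730 + 605 h$ ($a{\left(h \right)} = 605 \left(h + 1826\right) = 605 \left(1826 + h\right) = 1104730 + 605 h$)
$\frac{1}{B{\left(-1157 \right)} + a{\left(-16 \right)}} = \frac{1}{\frac{2}{5} \left(-1157\right) \left(9126 - 1157\right) + \left(1104730 + 605 \left(-16\right)\right)} = \frac{1}{\frac{2}{5} \left(-1157\right) 7969 + \left(1104730 - 9680\right)} = \frac{1}{- \frac{18440266}{5} + 1095050} = \frac{1}{- \frac{12965016}{5}} = - \frac{5}{12965016}$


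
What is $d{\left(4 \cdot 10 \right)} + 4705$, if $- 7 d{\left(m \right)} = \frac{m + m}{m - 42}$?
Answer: $\frac{32975}{7} \approx 4710.7$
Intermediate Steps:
$d{\left(m \right)} = - \frac{2 m}{7 \left(-42 + m\right)}$ ($d{\left(m \right)} = - \frac{\left(m + m\right) \frac{1}{m - 42}}{7} = - \frac{2 m \frac{1}{-42 + m}}{7} = - \frac{2 m}{7 \left(-42 + m\right)}$)
$d{\left(4 \cdot 10 \right)} + 4705 = - \frac{2 \cdot 4 \cdot 10}{-294 + 7 \cdot 4 \cdot 10} + 4705 = \left(-2\right) 40 \frac{1}{-294 + 7 \cdot 40} + 4705 = \left(-2\right) 40 \frac{1}{-294 + 280} + 4705 = \left(-2\right) 40 \frac{1}{-14} + 4705 = \left(-2\right) 40 \left(- \frac{1}{14}\right) + 4705 = \frac{40}{7} + 4705 = \frac{32975}{7}$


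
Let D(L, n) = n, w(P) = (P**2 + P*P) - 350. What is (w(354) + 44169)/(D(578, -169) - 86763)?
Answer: -294451/86932 ≈ -3.3871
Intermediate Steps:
w(P) = -350 + 2*P**2 (w(P) = (P**2 + P**2) - 350 = 2*P**2 - 350 = -350 + 2*P**2)
(w(354) + 44169)/(D(578, -169) - 86763) = ((-350 + 2*354**2) + 44169)/(-169 - 86763) = ((-350 + 2*125316) + 44169)/(-86932) = ((-350 + 250632) + 44169)*(-1/86932) = (250282 + 44169)*(-1/86932) = 294451*(-1/86932) = -294451/86932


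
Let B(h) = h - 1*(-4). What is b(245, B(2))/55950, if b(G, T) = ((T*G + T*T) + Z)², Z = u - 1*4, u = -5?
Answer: 747003/18650 ≈ 40.054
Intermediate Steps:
B(h) = 4 + h (B(h) = h + 4 = 4 + h)
Z = -9 (Z = -5 - 1*4 = -5 - 4 = -9)
b(G, T) = (-9 + T² + G*T)² (b(G, T) = ((T*G + T*T) - 9)² = ((G*T + T²) - 9)² = ((T² + G*T) - 9)² = (-9 + T² + G*T)²)
b(245, B(2))/55950 = (-9 + (4 + 2)² + 245*(4 + 2))²/55950 = (-9 + 6² + 245*6)²*(1/55950) = (-9 + 36 + 1470)²*(1/55950) = 1497²*(1/55950) = 2241009*(1/55950) = 747003/18650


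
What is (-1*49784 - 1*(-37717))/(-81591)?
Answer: 12067/81591 ≈ 0.14790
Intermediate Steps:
(-1*49784 - 1*(-37717))/(-81591) = (-49784 + 37717)*(-1/81591) = -12067*(-1/81591) = 12067/81591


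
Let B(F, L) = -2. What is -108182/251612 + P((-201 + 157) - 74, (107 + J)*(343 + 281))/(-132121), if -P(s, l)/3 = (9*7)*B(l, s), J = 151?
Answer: -7194111679/16621614526 ≈ -0.43282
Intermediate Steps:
P(s, l) = 378 (P(s, l) = -3*9*7*(-2) = -189*(-2) = -3*(-126) = 378)
-108182/251612 + P((-201 + 157) - 74, (107 + J)*(343 + 281))/(-132121) = -108182/251612 + 378/(-132121) = -108182*1/251612 + 378*(-1/132121) = -54091/125806 - 378/132121 = -7194111679/16621614526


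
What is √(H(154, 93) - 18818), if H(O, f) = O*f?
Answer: 4*I*√281 ≈ 67.052*I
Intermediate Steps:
√(H(154, 93) - 18818) = √(154*93 - 18818) = √(14322 - 18818) = √(-4496) = 4*I*√281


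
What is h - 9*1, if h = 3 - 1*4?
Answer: -10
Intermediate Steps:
h = -1 (h = 3 - 4 = -1)
h - 9*1 = -1 - 9*1 = -1 - 9 = -10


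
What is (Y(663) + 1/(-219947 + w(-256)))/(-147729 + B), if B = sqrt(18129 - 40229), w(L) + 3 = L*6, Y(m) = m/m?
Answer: -32719757565/4833683784017926 - 1107425*I*sqrt(221)/2416841892008963 ≈ -6.7691e-6 - 6.8118e-9*I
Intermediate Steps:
Y(m) = 1
w(L) = -3 + 6*L (w(L) = -3 + L*6 = -3 + 6*L)
B = 10*I*sqrt(221) (B = sqrt(-22100) = 10*I*sqrt(221) ≈ 148.66*I)
(Y(663) + 1/(-219947 + w(-256)))/(-147729 + B) = (1 + 1/(-219947 + (-3 + 6*(-256))))/(-147729 + 10*I*sqrt(221)) = (1 + 1/(-219947 + (-3 - 1536)))/(-147729 + 10*I*sqrt(221)) = (1 + 1/(-219947 - 1539))/(-147729 + 10*I*sqrt(221)) = (1 + 1/(-221486))/(-147729 + 10*I*sqrt(221)) = (1 - 1/221486)/(-147729 + 10*I*sqrt(221)) = 221485/(221486*(-147729 + 10*I*sqrt(221)))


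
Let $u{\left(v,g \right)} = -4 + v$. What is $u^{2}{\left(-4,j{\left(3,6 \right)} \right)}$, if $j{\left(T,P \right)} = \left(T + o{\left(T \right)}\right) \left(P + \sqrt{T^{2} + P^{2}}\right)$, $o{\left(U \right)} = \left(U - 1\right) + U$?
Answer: $64$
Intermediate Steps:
$o{\left(U \right)} = -1 + 2 U$ ($o{\left(U \right)} = \left(-1 + U\right) + U = -1 + 2 U$)
$j{\left(T,P \right)} = \left(-1 + 3 T\right) \left(P + \sqrt{P^{2} + T^{2}}\right)$ ($j{\left(T,P \right)} = \left(T + \left(-1 + 2 T\right)\right) \left(P + \sqrt{T^{2} + P^{2}}\right) = \left(-1 + 3 T\right) \left(P + \sqrt{P^{2} + T^{2}}\right)$)
$u^{2}{\left(-4,j{\left(3,6 \right)} \right)} = \left(-4 - 4\right)^{2} = \left(-8\right)^{2} = 64$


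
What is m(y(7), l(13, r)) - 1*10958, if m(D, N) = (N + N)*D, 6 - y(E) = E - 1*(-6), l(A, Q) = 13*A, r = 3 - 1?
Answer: -13324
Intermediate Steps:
r = 2
y(E) = -E (y(E) = 6 - (E - 1*(-6)) = 6 - (E + 6) = 6 - (6 + E) = 6 + (-6 - E) = -E)
m(D, N) = 2*D*N (m(D, N) = (2*N)*D = 2*D*N)
m(y(7), l(13, r)) - 1*10958 = 2*(-1*7)*(13*13) - 1*10958 = 2*(-7)*169 - 10958 = -2366 - 10958 = -13324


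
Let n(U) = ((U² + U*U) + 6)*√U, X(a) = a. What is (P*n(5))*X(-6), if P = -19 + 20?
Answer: -336*√5 ≈ -751.32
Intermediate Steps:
P = 1
n(U) = √U*(6 + 2*U²) (n(U) = ((U² + U²) + 6)*√U = (2*U² + 6)*√U = (6 + 2*U²)*√U = √U*(6 + 2*U²))
(P*n(5))*X(-6) = (1*(2*√5*(3 + 5²)))*(-6) = (1*(2*√5*(3 + 25)))*(-6) = (1*(2*√5*28))*(-6) = (1*(56*√5))*(-6) = (56*√5)*(-6) = -336*√5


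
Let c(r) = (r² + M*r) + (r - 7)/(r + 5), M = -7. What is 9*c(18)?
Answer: 41085/23 ≈ 1786.3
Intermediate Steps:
c(r) = r² - 7*r + (-7 + r)/(5 + r) (c(r) = (r² - 7*r) + (r - 7)/(r + 5) = (r² - 7*r) + (-7 + r)/(5 + r) = r² - 7*r + (-7 + r)/(5 + r))
9*c(18) = 9*((-7 + 18³ - 34*18 - 2*18²)/(5 + 18)) = 9*((-7 + 5832 - 612 - 2*324)/23) = 9*((-7 + 5832 - 612 - 648)/23) = 9*((1/23)*4565) = 9*(4565/23) = 41085/23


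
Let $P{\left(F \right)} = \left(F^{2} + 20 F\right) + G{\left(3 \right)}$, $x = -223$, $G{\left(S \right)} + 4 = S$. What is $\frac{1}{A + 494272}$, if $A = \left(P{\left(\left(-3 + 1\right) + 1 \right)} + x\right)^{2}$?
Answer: $\frac{1}{553321} \approx 1.8073 \cdot 10^{-6}$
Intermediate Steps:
$G{\left(S \right)} = -4 + S$
$P{\left(F \right)} = -1 + F^{2} + 20 F$ ($P{\left(F \right)} = \left(F^{2} + 20 F\right) + \left(-4 + 3\right) = \left(F^{2} + 20 F\right) - 1 = -1 + F^{2} + 20 F$)
$A = 59049$ ($A = \left(\left(-1 + \left(\left(-3 + 1\right) + 1\right)^{2} + 20 \left(\left(-3 + 1\right) + 1\right)\right) - 223\right)^{2} = \left(\left(-1 + \left(-2 + 1\right)^{2} + 20 \left(-2 + 1\right)\right) - 223\right)^{2} = \left(\left(-1 + \left(-1\right)^{2} + 20 \left(-1\right)\right) - 223\right)^{2} = \left(\left(-1 + 1 - 20\right) - 223\right)^{2} = \left(-20 - 223\right)^{2} = \left(-243\right)^{2} = 59049$)
$\frac{1}{A + 494272} = \frac{1}{59049 + 494272} = \frac{1}{553321}$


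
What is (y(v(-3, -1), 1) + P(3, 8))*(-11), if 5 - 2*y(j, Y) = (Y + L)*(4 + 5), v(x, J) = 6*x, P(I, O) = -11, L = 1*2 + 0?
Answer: 242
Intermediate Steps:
L = 2 (L = 2 + 0 = 2)
y(j, Y) = -13/2 - 9*Y/2 (y(j, Y) = 5/2 - (Y + 2)*(4 + 5)/2 = 5/2 - (2 + Y)*9/2 = 5/2 - (18 + 9*Y)/2 = 5/2 + (-9 - 9*Y/2) = -13/2 - 9*Y/2)
(y(v(-3, -1), 1) + P(3, 8))*(-11) = ((-13/2 - 9/2*1) - 11)*(-11) = ((-13/2 - 9/2) - 11)*(-11) = (-11 - 11)*(-11) = -22*(-11) = 242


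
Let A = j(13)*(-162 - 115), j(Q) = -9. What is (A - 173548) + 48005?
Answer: -123050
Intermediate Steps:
A = 2493 (A = -9*(-162 - 115) = -9*(-277) = 2493)
(A - 173548) + 48005 = (2493 - 173548) + 48005 = -171055 + 48005 = -123050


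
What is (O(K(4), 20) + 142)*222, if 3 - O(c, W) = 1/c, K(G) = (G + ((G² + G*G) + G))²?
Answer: 25751889/800 ≈ 32190.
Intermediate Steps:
K(G) = (2*G + 2*G²)² (K(G) = (G + ((G² + G²) + G))² = (G + (2*G² + G))² = (G + (G + 2*G²))² = (2*G + 2*G²)²)
O(c, W) = 3 - 1/c
(O(K(4), 20) + 142)*222 = ((3 - 1/(4*4²*(1 + 4)²)) + 142)*222 = ((3 - 1/(4*16*5²)) + 142)*222 = ((3 - 1/(4*16*25)) + 142)*222 = ((3 - 1/1600) + 142)*222 = (4799/1600 + 142)*222 = (231999/1600)*222 = 25751889/800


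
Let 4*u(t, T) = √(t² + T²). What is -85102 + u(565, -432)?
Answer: -85102 + √505849/4 ≈ -84924.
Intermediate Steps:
u(t, T) = √(T² + t²)/4 (u(t, T) = √(t² + T²)/4 = √(T² + t²)/4)
-85102 + u(565, -432) = -85102 + √((-432)² + 565²)/4 = -85102 + √(186624 + 319225)/4 = -85102 + √505849/4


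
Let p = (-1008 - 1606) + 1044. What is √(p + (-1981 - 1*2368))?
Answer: I*√5919 ≈ 76.935*I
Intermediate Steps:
p = -1570 (p = -2614 + 1044 = -1570)
√(p + (-1981 - 1*2368)) = √(-1570 + (-1981 - 1*2368)) = √(-1570 + (-1981 - 2368)) = √(-1570 - 4349) = √(-5919) = I*√5919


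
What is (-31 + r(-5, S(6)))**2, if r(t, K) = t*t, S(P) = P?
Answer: 36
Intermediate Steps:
r(t, K) = t**2
(-31 + r(-5, S(6)))**2 = (-31 + (-5)**2)**2 = (-31 + 25)**2 = (-6)**2 = 36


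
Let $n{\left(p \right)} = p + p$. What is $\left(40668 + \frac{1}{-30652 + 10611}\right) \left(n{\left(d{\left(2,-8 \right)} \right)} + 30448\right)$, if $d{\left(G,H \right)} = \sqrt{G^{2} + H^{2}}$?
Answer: $\frac{24815953879376}{20041} + \frac{3260109548 \sqrt{17}}{20041} \approx 1.2389 \cdot 10^{9}$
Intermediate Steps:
$n{\left(p \right)} = 2 p$
$\left(40668 + \frac{1}{-30652 + 10611}\right) \left(n{\left(d{\left(2,-8 \right)} \right)} + 30448\right) = \left(40668 + \frac{1}{-30652 + 10611}\right) \left(2 \sqrt{2^{2} + \left(-8\right)^{2}} + 30448\right) = \left(40668 + \frac{1}{-20041}\right) \left(2 \sqrt{4 + 64} + 30448\right) = \left(40668 - \frac{1}{20041}\right) \left(2 \sqrt{68} + 30448\right) = \frac{815027387 \left(2 \cdot 2 \sqrt{17} + 30448\right)}{20041} = \frac{815027387 \left(4 \sqrt{17} + 30448\right)}{20041} = \frac{815027387 \left(30448 + 4 \sqrt{17}\right)}{20041} = \frac{24815953879376}{20041} + \frac{3260109548 \sqrt{17}}{20041}$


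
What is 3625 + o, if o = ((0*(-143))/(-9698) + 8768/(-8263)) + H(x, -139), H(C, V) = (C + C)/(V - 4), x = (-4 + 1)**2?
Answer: 4281930067/1181609 ≈ 3623.8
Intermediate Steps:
x = 9 (x = (-3)**2 = 9)
H(C, V) = 2*C/(-4 + V) (H(C, V) = (2*C)/(-4 + V) = 2*C/(-4 + V))
o = -1402558/1181609 (o = ((0*(-143))/(-9698) + 8768/(-8263)) + 2*9/(-4 - 139) = (0*(-1/9698) + 8768*(-1/8263)) + 2*9/(-143) = (0 - 8768/8263) + 2*9*(-1/143) = -8768/8263 - 18/143 = -1402558/1181609 ≈ -1.1870)
3625 + o = 3625 - 1402558/1181609 = 4281930067/1181609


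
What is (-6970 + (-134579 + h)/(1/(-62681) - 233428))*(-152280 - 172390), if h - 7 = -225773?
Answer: 11034339757235136650/4877166823 ≈ 2.2625e+9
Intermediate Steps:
h = -225766 (h = 7 - 225773 = -225766)
(-6970 + (-134579 + h)/(1/(-62681) - 233428))*(-152280 - 172390) = (-6970 + (-134579 - 225766)/(1/(-62681) - 233428))*(-152280 - 172390) = (-6970 - 360345/(-1/62681 - 233428))*(-324670) = (-6970 - 360345/(-14631500469/62681))*(-324670) = (-6970 - 360345*(-62681/14631500469))*(-324670) = (-6970 + 7528928315/4877166823)*(-324670) = -33986323827995/4877166823*(-324670) = 11034339757235136650/4877166823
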